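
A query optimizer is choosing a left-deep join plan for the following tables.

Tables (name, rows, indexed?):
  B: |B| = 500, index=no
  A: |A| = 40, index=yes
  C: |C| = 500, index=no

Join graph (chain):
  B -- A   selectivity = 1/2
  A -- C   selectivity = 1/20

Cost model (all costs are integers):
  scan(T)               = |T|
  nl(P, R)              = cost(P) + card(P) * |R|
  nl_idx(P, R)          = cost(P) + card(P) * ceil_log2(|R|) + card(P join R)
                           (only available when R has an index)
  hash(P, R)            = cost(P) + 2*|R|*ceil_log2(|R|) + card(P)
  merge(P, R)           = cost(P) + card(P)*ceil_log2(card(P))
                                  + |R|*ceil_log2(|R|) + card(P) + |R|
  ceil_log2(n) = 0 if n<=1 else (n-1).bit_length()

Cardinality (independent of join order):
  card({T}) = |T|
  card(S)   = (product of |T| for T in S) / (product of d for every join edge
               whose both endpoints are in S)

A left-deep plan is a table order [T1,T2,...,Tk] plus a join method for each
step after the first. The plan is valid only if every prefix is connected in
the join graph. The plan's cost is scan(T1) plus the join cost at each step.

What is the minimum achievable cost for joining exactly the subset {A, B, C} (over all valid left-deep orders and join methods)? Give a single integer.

11480

Selinger DP over subsets of {A,B,C}:
  {B}: scan cost=500, card=500
  {A}: scan cost=40, card=40
  {C}: scan cost=500, card=500
  {AB}: card=10000; try (A,hash)→1480, (B,merge)→5320, (A,merge)→5780, (B,hash)→9080, (A,nl_idx)→13500, (B,nl)→20040 …(+1); best=1480 via (A,hash)
  {AC}: card=1000; try (A,hash)→1480, (A,nl_idx)→4500, (C,merge)→5320, (A,merge)→5780, (C,hash)→9080, (C,nl)→20040 …(+1); best=1480 via (A,hash)
  {ABC}: card=250000; try (B,hash)→11480, (B,merge)→17480, (C,hash)→20480, (C,merge)→156480, (B,nl)→501480, (C,nl)→5001480; best=11480 via (B,hash)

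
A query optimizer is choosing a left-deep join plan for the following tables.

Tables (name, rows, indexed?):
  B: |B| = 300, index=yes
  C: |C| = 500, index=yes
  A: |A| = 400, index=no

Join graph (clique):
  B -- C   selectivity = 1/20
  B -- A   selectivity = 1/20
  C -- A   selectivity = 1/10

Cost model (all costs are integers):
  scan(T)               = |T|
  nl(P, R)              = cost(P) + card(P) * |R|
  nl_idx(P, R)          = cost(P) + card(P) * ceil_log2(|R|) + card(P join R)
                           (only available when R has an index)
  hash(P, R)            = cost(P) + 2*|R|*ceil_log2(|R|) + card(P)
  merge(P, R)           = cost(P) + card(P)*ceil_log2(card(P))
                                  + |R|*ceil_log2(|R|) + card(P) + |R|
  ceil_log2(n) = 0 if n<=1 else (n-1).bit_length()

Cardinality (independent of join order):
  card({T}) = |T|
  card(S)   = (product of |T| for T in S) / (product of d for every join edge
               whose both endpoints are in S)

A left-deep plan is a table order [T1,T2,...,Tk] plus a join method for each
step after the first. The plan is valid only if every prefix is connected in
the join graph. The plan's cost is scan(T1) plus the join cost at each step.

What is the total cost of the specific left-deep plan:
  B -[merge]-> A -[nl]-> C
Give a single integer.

3007300

step 1: scan B: cost=300, card=300
step 2: join A via merge
    card(P join A) = 300*400/(20) = 6000
    cost = 300 + 300*9 + 400*9 + 300 + 400 = 7300
step 3: join C via nl
    card(P join C) = 6000*500/(20*10) = 15000
    cost = 7300 + 6000*500 = 3007300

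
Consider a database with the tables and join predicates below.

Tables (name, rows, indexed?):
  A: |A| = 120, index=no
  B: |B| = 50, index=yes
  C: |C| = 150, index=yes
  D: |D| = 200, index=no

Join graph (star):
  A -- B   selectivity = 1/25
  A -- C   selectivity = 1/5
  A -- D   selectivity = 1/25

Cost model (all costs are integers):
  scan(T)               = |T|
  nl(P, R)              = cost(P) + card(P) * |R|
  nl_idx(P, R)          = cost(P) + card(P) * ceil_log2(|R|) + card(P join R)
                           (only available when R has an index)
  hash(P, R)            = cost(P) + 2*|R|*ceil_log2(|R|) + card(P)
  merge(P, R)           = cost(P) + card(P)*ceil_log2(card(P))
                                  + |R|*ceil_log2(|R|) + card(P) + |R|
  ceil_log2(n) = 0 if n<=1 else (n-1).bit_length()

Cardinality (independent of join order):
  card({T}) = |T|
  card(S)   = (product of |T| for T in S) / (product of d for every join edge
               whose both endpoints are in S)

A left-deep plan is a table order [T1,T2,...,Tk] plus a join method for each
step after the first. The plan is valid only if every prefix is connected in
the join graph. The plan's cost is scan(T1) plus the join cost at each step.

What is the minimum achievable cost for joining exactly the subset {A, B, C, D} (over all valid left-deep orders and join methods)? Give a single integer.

Selinger DP over subsets of {A,B,C,D}:
  {A}: scan cost=120, card=120
  {B}: scan cost=50, card=50
  {C}: scan cost=150, card=150
  {D}: scan cost=200, card=200
  {AB}: card=240; try (B,hash)→840, (B,nl_idx)→1080, (A,merge)→1360, (B,merge)→1430, (A,hash)→1780, (A,nl)→6050 …(+1); best=840 via (B,hash)
  {AC}: card=3600; try (A,hash)→1980, (C,merge)→2430, (A,merge)→2460, (C,hash)→2640, (C,nl_idx)→4680, (C,nl)→18120 …(+1); best=1980 via (A,hash)
  {AD}: card=960; try (A,hash)→2080, (D,merge)→2880, (A,merge)→2960, (D,hash)→3440, (D,nl)→24120, (A,nl)→24200; best=2080 via (A,hash)
  {ABC}: card=7200; try (C,hash)→3480, (C,merge)→4350, (B,hash)→6180, (C,nl_idx)→9960, (B,nl_idx)→30780, (C,nl)→36840 …(+2); best=3480 via (C,hash)
  {ABD}: card=1920; try (B,hash)→3640, (D,hash)→4280, (D,merge)→4800, (B,nl_idx)→9760, (B,merge)→12990, (D,nl)→48840 …(+1); best=3640 via (B,hash)
  {ACD}: card=28800; try (C,hash)→5440, (D,hash)→8780, (C,merge)→13990, (C,nl_idx)→38560, (D,merge)→50580, (C,nl)→146080 …(+1); best=5440 via (C,hash)
  {ABCD}: card=57600; try (C,hash)→7960, (D,hash)→13880, (C,merge)→28030, (B,hash)→34840, (C,nl_idx)→76600, (D,merge)→106080 …(+5); best=7960 via (C,hash)

7960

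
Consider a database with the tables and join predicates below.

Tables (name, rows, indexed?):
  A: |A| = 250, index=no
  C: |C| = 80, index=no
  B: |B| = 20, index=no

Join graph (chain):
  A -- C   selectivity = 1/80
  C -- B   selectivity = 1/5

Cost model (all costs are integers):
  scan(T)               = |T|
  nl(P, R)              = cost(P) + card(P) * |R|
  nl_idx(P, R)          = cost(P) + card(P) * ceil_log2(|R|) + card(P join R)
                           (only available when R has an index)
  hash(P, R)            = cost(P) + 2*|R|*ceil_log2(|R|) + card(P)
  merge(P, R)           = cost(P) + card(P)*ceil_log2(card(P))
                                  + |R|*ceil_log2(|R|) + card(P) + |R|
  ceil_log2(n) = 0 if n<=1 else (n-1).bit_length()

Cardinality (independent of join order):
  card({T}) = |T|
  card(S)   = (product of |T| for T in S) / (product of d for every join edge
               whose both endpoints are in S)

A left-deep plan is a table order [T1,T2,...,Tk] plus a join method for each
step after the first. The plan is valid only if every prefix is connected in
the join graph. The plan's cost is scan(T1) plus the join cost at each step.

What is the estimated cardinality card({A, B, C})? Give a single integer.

1000

Tables in S: A(250), B(20), C(80)
Edges inside S: A-C(d=80), C-B(d=5)
numerator = 250 * 20 * 80 = 400000
denominator = 80 * 5 = 400
card(S) = 400000 / 400 = 1000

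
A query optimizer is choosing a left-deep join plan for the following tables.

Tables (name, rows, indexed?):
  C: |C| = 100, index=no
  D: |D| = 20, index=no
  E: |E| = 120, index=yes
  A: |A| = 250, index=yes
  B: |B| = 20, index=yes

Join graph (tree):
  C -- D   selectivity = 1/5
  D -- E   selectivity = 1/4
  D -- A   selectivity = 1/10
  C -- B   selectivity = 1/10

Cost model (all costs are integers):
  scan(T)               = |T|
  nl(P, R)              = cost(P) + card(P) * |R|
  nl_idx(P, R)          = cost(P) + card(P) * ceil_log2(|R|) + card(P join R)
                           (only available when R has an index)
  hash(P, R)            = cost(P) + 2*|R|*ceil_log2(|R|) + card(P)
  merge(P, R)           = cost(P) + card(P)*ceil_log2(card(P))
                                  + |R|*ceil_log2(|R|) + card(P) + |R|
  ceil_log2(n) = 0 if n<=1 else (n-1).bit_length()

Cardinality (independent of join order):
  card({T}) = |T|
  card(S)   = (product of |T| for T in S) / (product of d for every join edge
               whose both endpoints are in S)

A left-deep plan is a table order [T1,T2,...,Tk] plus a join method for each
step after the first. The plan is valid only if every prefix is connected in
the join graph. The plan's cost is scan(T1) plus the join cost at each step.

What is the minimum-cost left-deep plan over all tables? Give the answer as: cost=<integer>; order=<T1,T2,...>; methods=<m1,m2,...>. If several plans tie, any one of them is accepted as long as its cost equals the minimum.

Selinger DP (subsets sized 1..n):
  {C}: scan cost=100, card=100
  {D}: scan cost=20, card=20
  {E}: scan cost=120, card=120
  {A}: scan cost=250, card=250
  {B}: scan cost=20, card=20
  {CD}: card=400; try (D,hash)→400, (C,merge)→940, (D,merge)→1020, (C,hash)→1440, (C,nl)→2020, (D,nl)→2100; best=400 via (D,hash)
  {BC}: card=200; try (B,hash)→400, (B,nl_idx)→800, (C,merge)→940, (B,merge)→1020, (C,hash)→1440, (C,nl)→2020 …(+1); best=400 via (B,hash)
  {DE}: card=600; try (D,hash)→440, (E,nl_idx)→760, (E,merge)→1100, (D,merge)→1200, (E,hash)→1720, (E,nl)→2420 …(+1); best=440 via (D,hash)
  {AD}: card=500; try (A,nl_idx)→680, (D,hash)→700, (A,merge)→2390, (D,merge)→2620, (A,hash)→4040, (A,nl)→5020 …(+1); best=680 via (A,nl_idx)
  {CDE}: card=12000; try (C,hash)→2440, (E,hash)→2480, (E,merge)→5360, (C,merge)→7840, (E,nl_idx)→15200, (E,nl)→48400 …(+1); best=2440 via (C,hash)
  {ACD}: card=10000; try (C,hash)→2580, (A,hash)→4800, (C,merge)→6480, (A,merge)→6650, (A,nl_idx)→13600, (C,nl)→50680 …(+1); best=2580 via (C,hash)
  {BCD}: card=800; try (D,hash)→800, (B,hash)→1000, (D,merge)→2320, (B,nl_idx)→3200, (D,nl)→4400, (B,merge)→4520 …(+1); best=800 via (D,hash)
  {ADE}: card=15000; try (E,hash)→2860, (A,hash)→5040, (E,merge)→6640, (A,merge)→9290, (E,nl_idx)→19180, (A,nl_idx)→20240 …(+2); best=2860 via (E,hash)
  {ACDE}: card=300000; try (E,hash)→14260, (A,hash)→18440, (C,hash)→19260, (E,merge)→153540, (A,merge)→184690, (C,merge)→228660 …(+5); best=14260 via (E,hash)
  {BCDE}: card=24000; try (E,hash)→3280, (E,merge)→10560, (B,hash)→14640, (E,nl_idx)→30400, (B,nl_idx)→86440, (E,nl)→96800 …(+2); best=3280 via (E,hash)
  {ABCD}: card=20000; try (A,hash)→5600, (A,merge)→11850, (B,hash)→12780, (A,nl_idx)→27200, (B,nl_idx)→72580, (B,merge)→152700 …(+2); best=5600 via (A,hash)
  {ABCDE}: card=600000; try (E,hash)→27280, (A,hash)→31280, (B,hash)→314460, (E,merge)→326560, (A,merge)→389530, (E,nl_idx)→745600 …(+6); best=27280 via (E,hash)

cost=27280; order=C,B,D,A,E; methods=hash,hash,hash,hash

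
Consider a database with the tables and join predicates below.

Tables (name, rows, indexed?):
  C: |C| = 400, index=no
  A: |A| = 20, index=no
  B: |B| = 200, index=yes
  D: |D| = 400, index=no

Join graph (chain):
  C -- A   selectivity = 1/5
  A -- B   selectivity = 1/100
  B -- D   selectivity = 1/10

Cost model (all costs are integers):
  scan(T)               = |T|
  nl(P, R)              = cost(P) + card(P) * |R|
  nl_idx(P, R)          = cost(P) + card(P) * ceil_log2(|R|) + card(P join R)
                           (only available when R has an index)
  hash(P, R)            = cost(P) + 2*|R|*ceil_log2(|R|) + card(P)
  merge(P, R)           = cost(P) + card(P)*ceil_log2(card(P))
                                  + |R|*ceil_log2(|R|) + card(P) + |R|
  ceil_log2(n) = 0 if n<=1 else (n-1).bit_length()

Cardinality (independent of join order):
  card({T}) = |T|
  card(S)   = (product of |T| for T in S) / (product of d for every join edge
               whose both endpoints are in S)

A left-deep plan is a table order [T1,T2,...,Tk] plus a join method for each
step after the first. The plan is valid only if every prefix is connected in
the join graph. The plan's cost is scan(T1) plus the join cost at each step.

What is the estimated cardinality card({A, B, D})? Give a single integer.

Tables in S: A(20), B(200), D(400)
Edges inside S: A-B(d=100), B-D(d=10)
numerator = 20 * 200 * 400 = 1600000
denominator = 100 * 10 = 1000
card(S) = 1600000 / 1000 = 1600

1600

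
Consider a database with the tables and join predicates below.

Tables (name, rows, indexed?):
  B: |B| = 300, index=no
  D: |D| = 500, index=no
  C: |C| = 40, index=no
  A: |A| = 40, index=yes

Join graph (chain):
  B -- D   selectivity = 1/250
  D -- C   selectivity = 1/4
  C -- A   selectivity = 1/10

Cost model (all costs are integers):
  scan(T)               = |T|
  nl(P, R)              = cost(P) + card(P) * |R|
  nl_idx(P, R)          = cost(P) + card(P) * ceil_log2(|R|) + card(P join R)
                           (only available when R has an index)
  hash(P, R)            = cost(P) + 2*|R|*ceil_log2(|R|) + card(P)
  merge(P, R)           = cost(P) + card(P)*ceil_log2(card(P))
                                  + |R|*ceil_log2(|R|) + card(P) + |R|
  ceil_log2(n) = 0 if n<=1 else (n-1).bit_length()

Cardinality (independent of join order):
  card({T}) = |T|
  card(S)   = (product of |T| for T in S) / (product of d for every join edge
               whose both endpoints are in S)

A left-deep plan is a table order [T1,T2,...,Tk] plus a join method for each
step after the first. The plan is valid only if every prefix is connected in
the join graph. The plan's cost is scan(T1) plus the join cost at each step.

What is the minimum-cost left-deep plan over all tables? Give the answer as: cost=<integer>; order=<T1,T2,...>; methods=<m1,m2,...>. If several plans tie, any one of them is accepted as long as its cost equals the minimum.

Selinger DP (subsets sized 1..n):
  {B}: scan cost=300, card=300
  {D}: scan cost=500, card=500
  {C}: scan cost=40, card=40
  {A}: scan cost=40, card=40
  {BD}: card=600; try (B,hash)→6400, (D,merge)→8300, (B,merge)→8500, (D,hash)→9600, (D,nl)→150300, (B,nl)→150500; best=6400 via (B,hash)
  {CD}: card=5000; try (C,hash)→1480, (D,merge)→5320, (C,merge)→5780, (D,hash)→9080, (D,nl)→20040, (C,nl)→20500; best=1480 via (C,hash)
  {AC}: card=160; try (A,nl_idx)→440, (C,hash)→560, (A,hash)→560, (C,merge)→600, (A,merge)→600, (C,nl)→1640 …(+1); best=440 via (A,nl_idx)
  {BCD}: card=6000; try (C,hash)→7480, (B,hash)→11880, (C,merge)→13280, (C,nl)→30400, (B,merge)→74480, (B,nl)→1501480; best=7480 via (C,hash)
  {ACD}: card=20000; try (D,merge)→6880, (A,hash)→6960, (D,hash)→9600, (A,nl_idx)→51480, (A,merge)→71760, (D,nl)→80440 …(+1); best=6880 via (D,merge)
  {ABCD}: card=24000; try (A,hash)→13960, (B,hash)→32280, (A,nl_idx)→67480, (A,merge)→91760, (A,nl)→247480, (B,merge)→329880 …(+1); best=13960 via (A,hash)

cost=13960; order=D,B,C,A; methods=hash,hash,hash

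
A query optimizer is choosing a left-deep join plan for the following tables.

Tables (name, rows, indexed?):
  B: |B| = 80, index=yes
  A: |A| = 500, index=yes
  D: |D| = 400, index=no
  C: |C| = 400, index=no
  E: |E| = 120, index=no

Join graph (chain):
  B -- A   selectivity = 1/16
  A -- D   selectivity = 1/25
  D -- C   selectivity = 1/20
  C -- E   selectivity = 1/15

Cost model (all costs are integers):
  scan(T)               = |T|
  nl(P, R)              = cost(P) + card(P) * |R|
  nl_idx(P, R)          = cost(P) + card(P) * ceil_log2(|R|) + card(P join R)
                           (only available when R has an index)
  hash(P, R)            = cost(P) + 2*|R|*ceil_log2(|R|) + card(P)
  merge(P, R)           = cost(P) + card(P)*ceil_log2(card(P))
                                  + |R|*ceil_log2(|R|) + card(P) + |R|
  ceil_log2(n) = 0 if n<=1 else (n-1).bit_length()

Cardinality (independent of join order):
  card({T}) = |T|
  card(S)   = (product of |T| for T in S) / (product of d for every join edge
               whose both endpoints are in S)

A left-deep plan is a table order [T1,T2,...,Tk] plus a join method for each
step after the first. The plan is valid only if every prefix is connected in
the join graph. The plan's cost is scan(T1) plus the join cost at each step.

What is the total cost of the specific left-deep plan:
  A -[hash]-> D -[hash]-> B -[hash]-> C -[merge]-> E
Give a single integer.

step 1: scan A: cost=500, card=500
step 2: join D via hash
    card(P join D) = 500*400/(25) = 8000
    cost = 500 + 2*400*9 + 500 = 8200
step 3: join B via hash
    card(P join B) = 8000*80/(16) = 40000
    cost = 8200 + 2*80*7 + 8000 = 17320
step 4: join C via hash
    card(P join C) = 40000*400/(20) = 800000
    cost = 17320 + 2*400*9 + 40000 = 64520
step 5: join E via merge
    card(P join E) = 800000*120/(15) = 6400000
    cost = 64520 + 800000*20 + 120*7 + 800000 + 120 = 16865480

16865480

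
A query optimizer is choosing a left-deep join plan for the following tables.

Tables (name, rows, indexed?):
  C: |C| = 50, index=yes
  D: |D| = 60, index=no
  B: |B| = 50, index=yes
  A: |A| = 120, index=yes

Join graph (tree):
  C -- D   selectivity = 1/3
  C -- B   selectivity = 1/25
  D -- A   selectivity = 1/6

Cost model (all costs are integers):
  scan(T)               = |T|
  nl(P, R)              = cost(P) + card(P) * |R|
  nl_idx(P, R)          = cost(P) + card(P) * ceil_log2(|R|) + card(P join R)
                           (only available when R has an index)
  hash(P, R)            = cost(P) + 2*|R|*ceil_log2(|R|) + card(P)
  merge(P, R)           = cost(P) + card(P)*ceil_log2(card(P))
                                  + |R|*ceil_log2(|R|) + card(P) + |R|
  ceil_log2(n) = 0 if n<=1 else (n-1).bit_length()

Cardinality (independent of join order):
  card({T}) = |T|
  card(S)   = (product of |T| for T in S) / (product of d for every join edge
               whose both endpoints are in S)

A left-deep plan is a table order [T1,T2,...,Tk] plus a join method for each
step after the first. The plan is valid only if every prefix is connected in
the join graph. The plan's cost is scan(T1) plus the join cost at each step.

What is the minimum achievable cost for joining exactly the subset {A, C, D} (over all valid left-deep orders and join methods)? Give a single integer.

2760

Selinger DP over subsets of {A,C,D}:
  {C}: scan cost=50, card=50
  {D}: scan cost=60, card=60
  {A}: scan cost=120, card=120
  {CD}: card=1000; try (C,hash)→720, (D,hash)→820, (D,merge)→820, (C,merge)→830, (C,nl_idx)→1420, (D,nl)→3050 …(+1); best=720 via (C,hash)
  {AD}: card=1200; try (D,hash)→960, (A,merge)→1440, (D,merge)→1500, (A,nl_idx)→1680, (A,hash)→1800, (A,nl)→7260 …(+1); best=960 via (D,hash)
  {ACD}: card=20000; try (C,hash)→2760, (A,hash)→3400, (A,merge)→12680, (C,merge)→15710, (A,nl_idx)→27720, (C,nl_idx)→28160 …(+2); best=2760 via (C,hash)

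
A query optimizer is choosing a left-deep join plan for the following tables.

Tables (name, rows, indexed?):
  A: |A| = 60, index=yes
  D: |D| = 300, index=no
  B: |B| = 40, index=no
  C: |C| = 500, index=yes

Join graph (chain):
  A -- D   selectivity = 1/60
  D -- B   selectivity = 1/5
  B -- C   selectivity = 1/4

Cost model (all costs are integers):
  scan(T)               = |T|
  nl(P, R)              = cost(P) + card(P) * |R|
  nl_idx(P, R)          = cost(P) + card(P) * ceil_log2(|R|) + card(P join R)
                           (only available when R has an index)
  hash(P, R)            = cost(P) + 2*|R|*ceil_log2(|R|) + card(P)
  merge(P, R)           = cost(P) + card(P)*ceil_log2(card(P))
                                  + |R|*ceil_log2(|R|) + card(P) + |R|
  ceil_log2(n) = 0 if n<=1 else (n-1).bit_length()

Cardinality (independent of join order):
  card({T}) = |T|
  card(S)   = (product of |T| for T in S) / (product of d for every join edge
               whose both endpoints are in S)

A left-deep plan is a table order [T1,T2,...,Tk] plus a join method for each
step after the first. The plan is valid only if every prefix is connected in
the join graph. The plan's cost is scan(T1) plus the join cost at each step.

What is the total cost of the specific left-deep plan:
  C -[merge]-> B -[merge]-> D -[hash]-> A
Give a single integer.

step 1: scan C: cost=500, card=500
step 2: join B via merge
    card(P join B) = 500*40/(4) = 5000
    cost = 500 + 500*9 + 40*6 + 500 + 40 = 5780
step 3: join D via merge
    card(P join D) = 5000*300/(5) = 300000
    cost = 5780 + 5000*13 + 300*9 + 5000 + 300 = 78780
step 4: join A via hash
    card(P join A) = 300000*60/(60) = 300000
    cost = 78780 + 2*60*6 + 300000 = 379500

379500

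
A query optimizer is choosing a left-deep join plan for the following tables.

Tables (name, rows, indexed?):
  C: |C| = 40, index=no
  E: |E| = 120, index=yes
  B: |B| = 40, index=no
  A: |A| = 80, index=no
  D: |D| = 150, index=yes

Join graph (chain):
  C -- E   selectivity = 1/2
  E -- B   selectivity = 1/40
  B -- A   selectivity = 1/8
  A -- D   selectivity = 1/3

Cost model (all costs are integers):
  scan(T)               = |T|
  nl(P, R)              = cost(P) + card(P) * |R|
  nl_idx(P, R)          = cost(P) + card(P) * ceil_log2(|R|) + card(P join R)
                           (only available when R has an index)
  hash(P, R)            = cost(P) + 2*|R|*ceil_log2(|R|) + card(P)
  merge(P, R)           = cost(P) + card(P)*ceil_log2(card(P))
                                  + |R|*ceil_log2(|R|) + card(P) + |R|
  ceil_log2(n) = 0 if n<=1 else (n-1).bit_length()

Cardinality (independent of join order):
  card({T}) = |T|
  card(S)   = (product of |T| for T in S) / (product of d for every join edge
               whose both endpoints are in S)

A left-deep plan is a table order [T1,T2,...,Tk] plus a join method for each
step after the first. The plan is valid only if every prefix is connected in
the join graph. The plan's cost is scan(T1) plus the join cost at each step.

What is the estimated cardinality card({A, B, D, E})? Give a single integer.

60000

Tables in S: A(80), B(40), D(150), E(120)
Edges inside S: E-B(d=40), B-A(d=8), A-D(d=3)
numerator = 80 * 40 * 150 * 120 = 57600000
denominator = 40 * 8 * 3 = 960
card(S) = 57600000 / 960 = 60000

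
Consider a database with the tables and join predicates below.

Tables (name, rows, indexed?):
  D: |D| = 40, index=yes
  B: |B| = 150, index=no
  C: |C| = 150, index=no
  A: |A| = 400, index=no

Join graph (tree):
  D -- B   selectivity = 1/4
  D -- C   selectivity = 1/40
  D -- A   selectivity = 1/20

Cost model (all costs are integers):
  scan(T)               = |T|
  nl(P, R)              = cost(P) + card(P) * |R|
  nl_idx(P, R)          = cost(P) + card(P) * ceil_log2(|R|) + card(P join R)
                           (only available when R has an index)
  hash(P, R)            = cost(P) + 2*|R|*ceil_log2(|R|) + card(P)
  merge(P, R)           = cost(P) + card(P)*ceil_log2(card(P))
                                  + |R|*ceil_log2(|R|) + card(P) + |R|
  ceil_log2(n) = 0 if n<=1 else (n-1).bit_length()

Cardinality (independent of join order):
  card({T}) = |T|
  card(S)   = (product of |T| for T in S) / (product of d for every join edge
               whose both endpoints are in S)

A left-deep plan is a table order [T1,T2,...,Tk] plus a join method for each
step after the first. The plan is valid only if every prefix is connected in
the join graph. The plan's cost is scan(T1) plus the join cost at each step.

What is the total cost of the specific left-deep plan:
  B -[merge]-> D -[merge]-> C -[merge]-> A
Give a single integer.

103880

step 1: scan B: cost=150, card=150
step 2: join D via merge
    card(P join D) = 150*40/(4) = 1500
    cost = 150 + 150*8 + 40*6 + 150 + 40 = 1780
step 3: join C via merge
    card(P join C) = 1500*150/(40) = 5625
    cost = 1780 + 1500*11 + 150*8 + 1500 + 150 = 21130
step 4: join A via merge
    card(P join A) = 5625*400/(20) = 112500
    cost = 21130 + 5625*13 + 400*9 + 5625 + 400 = 103880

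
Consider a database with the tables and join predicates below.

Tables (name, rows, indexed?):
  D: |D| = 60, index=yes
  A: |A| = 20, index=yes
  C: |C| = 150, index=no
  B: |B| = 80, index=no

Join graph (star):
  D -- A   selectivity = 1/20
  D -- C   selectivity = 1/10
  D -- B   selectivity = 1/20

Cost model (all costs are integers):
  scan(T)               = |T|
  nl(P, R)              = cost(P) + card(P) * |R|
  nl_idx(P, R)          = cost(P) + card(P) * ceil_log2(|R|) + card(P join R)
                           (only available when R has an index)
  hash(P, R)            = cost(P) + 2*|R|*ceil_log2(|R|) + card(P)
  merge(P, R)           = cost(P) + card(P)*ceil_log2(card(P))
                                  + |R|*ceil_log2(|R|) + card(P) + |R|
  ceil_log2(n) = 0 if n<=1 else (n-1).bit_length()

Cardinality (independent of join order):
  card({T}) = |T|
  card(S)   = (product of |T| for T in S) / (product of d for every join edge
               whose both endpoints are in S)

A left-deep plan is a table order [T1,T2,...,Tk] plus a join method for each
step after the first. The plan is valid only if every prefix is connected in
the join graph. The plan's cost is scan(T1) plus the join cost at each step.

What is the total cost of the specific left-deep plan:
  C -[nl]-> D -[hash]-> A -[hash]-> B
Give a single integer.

step 1: scan C: cost=150, card=150
step 2: join D via nl
    card(P join D) = 150*60/(10) = 900
    cost = 150 + 150*60 = 9150
step 3: join A via hash
    card(P join A) = 900*20/(20) = 900
    cost = 9150 + 2*20*5 + 900 = 10250
step 4: join B via hash
    card(P join B) = 900*80/(20) = 3600
    cost = 10250 + 2*80*7 + 900 = 12270

12270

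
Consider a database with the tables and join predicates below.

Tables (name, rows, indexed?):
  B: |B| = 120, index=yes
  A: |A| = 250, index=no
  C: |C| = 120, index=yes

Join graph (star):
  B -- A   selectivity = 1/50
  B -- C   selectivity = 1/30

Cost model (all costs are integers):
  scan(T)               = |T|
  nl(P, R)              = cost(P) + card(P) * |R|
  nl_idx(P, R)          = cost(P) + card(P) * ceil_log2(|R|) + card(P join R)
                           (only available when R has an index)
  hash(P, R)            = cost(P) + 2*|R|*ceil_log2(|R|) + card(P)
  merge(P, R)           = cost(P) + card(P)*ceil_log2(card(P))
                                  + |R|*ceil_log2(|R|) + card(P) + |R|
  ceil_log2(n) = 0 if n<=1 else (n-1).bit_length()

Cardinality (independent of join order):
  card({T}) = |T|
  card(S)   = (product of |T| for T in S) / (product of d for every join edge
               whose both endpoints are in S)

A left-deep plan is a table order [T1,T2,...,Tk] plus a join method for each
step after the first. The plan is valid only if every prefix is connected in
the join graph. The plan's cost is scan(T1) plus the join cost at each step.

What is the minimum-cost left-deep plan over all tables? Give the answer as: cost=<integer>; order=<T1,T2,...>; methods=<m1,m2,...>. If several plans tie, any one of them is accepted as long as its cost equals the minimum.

cost=4460; order=A,B,C; methods=hash,hash

Selinger DP (subsets sized 1..n):
  {B}: scan cost=120, card=120
  {A}: scan cost=250, card=250
  {C}: scan cost=120, card=120
  {AB}: card=600; try (B,hash)→2180, (B,nl_idx)→2600, (A,merge)→3330, (B,merge)→3460, (A,hash)→4240, (A,nl)→30120 …(+1); best=2180 via (B,hash)
  {BC}: card=480; try (C,nl_idx)→1440, (B,nl_idx)→1440, (C,hash)→1920, (B,hash)→1920, (C,merge)→2040, (B,merge)→2040 …(+2); best=1440 via (C,nl_idx)
  {ABC}: card=2400; try (C,hash)→4460, (A,hash)→5920, (A,merge)→8490, (C,nl_idx)→8780, (C,merge)→9740, (C,nl)→74180 …(+1); best=4460 via (C,hash)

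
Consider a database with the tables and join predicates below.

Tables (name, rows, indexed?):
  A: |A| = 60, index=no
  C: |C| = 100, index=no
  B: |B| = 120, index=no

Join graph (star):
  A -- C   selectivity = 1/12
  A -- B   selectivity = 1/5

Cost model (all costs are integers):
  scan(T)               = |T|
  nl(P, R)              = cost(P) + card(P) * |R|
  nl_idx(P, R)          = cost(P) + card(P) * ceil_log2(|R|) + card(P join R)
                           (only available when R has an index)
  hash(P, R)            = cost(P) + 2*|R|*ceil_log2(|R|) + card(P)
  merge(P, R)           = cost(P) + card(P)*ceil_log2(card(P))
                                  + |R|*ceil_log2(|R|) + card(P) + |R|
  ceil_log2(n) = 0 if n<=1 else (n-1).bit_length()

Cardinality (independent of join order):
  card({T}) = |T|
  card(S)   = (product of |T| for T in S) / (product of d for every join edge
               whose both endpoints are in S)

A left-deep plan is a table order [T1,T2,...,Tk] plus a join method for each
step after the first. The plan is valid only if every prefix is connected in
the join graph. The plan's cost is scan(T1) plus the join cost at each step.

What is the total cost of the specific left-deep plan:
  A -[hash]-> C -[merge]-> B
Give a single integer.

7480

step 1: scan A: cost=60, card=60
step 2: join C via hash
    card(P join C) = 60*100/(12) = 500
    cost = 60 + 2*100*7 + 60 = 1520
step 3: join B via merge
    card(P join B) = 500*120/(5) = 12000
    cost = 1520 + 500*9 + 120*7 + 500 + 120 = 7480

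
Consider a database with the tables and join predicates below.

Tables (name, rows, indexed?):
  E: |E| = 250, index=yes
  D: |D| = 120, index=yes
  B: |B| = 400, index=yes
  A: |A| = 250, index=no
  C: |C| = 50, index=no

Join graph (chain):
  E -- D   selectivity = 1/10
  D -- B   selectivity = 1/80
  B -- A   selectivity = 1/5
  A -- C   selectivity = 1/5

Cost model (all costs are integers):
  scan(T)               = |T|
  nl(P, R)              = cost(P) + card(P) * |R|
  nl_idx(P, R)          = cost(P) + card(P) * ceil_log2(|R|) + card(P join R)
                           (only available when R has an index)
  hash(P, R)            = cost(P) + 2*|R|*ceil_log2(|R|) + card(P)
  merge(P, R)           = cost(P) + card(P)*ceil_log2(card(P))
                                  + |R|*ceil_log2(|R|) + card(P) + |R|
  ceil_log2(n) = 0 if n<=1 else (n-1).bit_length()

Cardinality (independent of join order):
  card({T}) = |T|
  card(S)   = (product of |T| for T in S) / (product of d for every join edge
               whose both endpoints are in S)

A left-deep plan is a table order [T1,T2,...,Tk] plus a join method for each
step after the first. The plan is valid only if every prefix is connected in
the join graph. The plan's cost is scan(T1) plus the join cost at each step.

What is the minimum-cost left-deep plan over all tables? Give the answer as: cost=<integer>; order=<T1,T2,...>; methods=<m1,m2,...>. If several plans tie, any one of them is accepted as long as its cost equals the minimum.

Selinger DP (subsets sized 1..n):
  {E}: scan cost=250, card=250
  {D}: scan cost=120, card=120
  {B}: scan cost=400, card=400
  {A}: scan cost=250, card=250
  {C}: scan cost=50, card=50
  {DE}: card=3000; try (D,hash)→2180, (E,merge)→3330, (D,merge)→3460, (E,nl_idx)→4080, (E,hash)→4240, (D,nl_idx)→5000 …(+2); best=2180 via (D,hash)
  {BD}: card=600; try (B,nl_idx)→1800, (D,hash)→2480, (D,nl_idx)→3800, (B,merge)→5080, (D,merge)→5360, (B,hash)→7440 …(+2); best=1800 via (B,nl_idx)
  {AB}: card=20000; try (A,hash)→4800, (B,merge)→6500, (A,merge)→6650, (B,hash)→7700, (B,nl_idx)→22500, (B,nl)→100250 …(+1); best=4800 via (A,hash)
  {AC}: card=2500; try (C,hash)→1100, (A,merge)→2650, (C,merge)→2850, (A,hash)→4100, (A,nl)→12550, (C,nl)→12750; best=1100 via (C,hash)
  {BDE}: card=15000; try (E,hash)→6400, (E,merge)→10650, (B,hash)→12380, (E,nl_idx)→21600, (B,nl_idx)→44180, (B,merge)→45180 …(+2); best=6400 via (E,hash)
  {ABD}: card=30000; try (A,hash)→6400, (A,merge)→10650, (D,hash)→26480, (A,nl)→151800, (D,nl_idx)→174800, (D,merge)→325760 …(+1); best=6400 via (A,hash)
  {ABC}: card=200000; try (B,hash)→10800, (C,hash)→25400, (B,merge)→37600, (B,nl_idx)→223600, (C,merge)→325150, (B,nl)→1001100 …(+1); best=10800 via (B,hash)
  {ABDE}: card=750000; try (A,hash)→25400, (E,hash)→40400, (A,merge)→233650, (E,merge)→488650, (E,nl_idx)→996400, (A,nl)→3756400 …(+1); best=25400 via (A,hash)
  {ABCD}: card=300000; try (C,hash)→37000, (D,hash)→212480, (C,merge)→486750, (C,nl)→1506400, (D,nl_idx)→1710800, (D,merge)→3811760 …(+1); best=37000 via (C,hash)
  {ABCDE}: card=7500000; try (E,hash)→341000, (C,hash)→776000, (E,merge)→6039250, (E,nl_idx)→9937000, (C,merge)→15775750, (C,nl)→37525400 …(+1); best=341000 via (E,hash)

cost=341000; order=D,B,A,C,E; methods=nl_idx,hash,hash,hash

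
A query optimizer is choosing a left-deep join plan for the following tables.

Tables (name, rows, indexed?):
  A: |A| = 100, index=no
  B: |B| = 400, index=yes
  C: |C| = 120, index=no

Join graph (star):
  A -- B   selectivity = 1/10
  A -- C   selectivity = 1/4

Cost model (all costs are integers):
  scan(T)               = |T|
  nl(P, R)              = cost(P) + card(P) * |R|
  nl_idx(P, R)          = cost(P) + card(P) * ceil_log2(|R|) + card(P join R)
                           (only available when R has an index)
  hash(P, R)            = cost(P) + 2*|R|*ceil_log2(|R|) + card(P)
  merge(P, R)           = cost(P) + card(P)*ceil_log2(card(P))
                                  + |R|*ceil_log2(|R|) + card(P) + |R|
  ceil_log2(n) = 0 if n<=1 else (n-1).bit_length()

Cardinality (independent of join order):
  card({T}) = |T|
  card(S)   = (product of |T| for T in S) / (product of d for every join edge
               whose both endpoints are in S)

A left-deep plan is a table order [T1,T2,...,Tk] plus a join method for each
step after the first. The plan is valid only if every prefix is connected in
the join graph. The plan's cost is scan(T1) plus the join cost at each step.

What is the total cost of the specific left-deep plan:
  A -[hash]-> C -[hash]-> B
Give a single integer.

step 1: scan A: cost=100, card=100
step 2: join C via hash
    card(P join C) = 100*120/(4) = 3000
    cost = 100 + 2*120*7 + 100 = 1880
step 3: join B via hash
    card(P join B) = 3000*400/(10) = 120000
    cost = 1880 + 2*400*9 + 3000 = 12080

12080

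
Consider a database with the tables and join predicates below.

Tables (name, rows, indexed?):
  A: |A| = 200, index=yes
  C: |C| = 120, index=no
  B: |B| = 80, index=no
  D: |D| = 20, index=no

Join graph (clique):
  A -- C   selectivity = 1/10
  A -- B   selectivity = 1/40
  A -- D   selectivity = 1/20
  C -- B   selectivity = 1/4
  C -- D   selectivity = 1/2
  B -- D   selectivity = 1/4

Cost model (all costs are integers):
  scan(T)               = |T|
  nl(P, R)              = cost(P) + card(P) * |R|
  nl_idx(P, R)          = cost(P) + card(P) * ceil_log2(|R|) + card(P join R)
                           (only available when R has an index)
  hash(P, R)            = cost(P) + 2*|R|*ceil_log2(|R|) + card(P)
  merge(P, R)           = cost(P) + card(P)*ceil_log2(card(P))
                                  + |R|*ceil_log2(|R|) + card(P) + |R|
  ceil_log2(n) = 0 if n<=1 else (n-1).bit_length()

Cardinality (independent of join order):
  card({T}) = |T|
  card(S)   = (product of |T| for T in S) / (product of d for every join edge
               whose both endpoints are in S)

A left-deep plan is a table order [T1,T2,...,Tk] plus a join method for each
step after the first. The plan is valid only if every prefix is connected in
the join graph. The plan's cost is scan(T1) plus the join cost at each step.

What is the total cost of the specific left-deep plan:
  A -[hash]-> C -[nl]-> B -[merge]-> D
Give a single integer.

step 1: scan A: cost=200, card=200
step 2: join C via hash
    card(P join C) = 200*120/(10) = 2400
    cost = 200 + 2*120*7 + 200 = 2080
step 3: join B via nl
    card(P join B) = 2400*80/(40*4) = 1200
    cost = 2080 + 2400*80 = 194080
step 4: join D via merge
    card(P join D) = 1200*20/(20*2*4) = 150
    cost = 194080 + 1200*11 + 20*5 + 1200 + 20 = 208600

208600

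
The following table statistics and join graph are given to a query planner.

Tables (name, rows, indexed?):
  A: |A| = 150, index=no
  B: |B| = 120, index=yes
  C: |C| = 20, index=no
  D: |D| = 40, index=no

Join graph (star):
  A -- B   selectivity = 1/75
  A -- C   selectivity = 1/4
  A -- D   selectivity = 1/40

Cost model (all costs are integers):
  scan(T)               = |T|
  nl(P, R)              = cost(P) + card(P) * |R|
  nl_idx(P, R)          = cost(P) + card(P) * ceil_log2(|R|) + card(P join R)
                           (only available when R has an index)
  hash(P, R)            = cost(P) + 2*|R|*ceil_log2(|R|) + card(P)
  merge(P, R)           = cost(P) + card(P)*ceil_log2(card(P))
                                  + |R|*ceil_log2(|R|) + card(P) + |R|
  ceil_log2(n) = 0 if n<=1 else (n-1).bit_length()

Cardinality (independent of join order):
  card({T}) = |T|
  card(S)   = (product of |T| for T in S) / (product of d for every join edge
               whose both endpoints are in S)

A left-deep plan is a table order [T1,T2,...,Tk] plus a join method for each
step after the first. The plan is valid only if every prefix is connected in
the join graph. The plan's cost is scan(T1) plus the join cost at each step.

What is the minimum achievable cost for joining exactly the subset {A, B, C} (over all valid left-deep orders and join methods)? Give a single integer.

1880

Selinger DP over subsets of {A,B,C}:
  {A}: scan cost=150, card=150
  {B}: scan cost=120, card=120
  {C}: scan cost=20, card=20
  {AB}: card=240; try (B,nl_idx)→1440, (B,hash)→1980, (A,merge)→2430, (B,merge)→2460, (A,hash)→2640, (A,nl)→18120 …(+1); best=1440 via (B,nl_idx)
  {AC}: card=750; try (C,hash)→500, (A,merge)→1490, (C,merge)→1620, (A,hash)→2440, (A,nl)→3020, (C,nl)→3150; best=500 via (C,hash)
  {ABC}: card=1200; try (C,hash)→1880, (B,hash)→2930, (C,merge)→3720, (C,nl)→6240, (B,nl_idx)→6950, (B,merge)→9710 …(+1); best=1880 via (C,hash)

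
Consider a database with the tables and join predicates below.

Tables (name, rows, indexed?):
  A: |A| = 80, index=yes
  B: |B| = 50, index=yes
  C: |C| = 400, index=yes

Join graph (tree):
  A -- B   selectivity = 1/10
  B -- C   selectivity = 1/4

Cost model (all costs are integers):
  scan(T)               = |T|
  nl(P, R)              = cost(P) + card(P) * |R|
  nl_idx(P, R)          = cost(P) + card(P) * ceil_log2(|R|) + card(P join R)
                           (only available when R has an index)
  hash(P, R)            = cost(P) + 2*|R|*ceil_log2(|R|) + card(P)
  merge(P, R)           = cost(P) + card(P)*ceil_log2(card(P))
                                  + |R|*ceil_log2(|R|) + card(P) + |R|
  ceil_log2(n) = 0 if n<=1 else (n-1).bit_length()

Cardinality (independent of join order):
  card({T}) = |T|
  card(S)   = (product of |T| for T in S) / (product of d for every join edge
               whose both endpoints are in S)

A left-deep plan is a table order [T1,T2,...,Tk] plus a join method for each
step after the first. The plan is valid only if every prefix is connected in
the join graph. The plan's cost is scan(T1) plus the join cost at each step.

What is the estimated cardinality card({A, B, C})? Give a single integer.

Tables in S: A(80), B(50), C(400)
Edges inside S: A-B(d=10), B-C(d=4)
numerator = 80 * 50 * 400 = 1600000
denominator = 10 * 4 = 40
card(S) = 1600000 / 40 = 40000

40000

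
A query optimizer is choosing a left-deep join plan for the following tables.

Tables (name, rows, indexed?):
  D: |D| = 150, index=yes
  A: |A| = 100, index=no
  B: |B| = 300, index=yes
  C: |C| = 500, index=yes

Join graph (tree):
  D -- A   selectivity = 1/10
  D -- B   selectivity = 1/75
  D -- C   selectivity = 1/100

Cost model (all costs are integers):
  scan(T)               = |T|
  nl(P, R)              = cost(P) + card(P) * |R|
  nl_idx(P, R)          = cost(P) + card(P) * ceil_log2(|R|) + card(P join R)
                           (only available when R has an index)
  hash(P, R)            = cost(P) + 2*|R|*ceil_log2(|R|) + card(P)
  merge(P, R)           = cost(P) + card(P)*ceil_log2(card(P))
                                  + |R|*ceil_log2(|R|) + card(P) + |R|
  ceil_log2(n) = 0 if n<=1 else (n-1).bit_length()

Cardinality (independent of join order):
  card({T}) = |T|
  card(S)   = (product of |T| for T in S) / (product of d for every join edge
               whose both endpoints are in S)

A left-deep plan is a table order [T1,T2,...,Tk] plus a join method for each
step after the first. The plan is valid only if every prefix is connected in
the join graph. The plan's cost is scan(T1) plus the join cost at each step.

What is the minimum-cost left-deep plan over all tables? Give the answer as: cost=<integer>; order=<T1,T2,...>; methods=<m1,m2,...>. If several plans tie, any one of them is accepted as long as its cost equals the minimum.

Selinger DP (subsets sized 1..n):
  {D}: scan cost=150, card=150
  {A}: scan cost=100, card=100
  {B}: scan cost=300, card=300
  {C}: scan cost=500, card=500
  {AD}: card=1500; try (A,hash)→1700, (D,merge)→2250, (A,merge)→2300, (D,nl_idx)→2400, (D,hash)→2600, (D,nl)→15100 …(+1); best=1700 via (A,hash)
  {BD}: card=600; try (B,nl_idx)→2100, (D,hash)→3000, (D,nl_idx)→3300, (B,merge)→4500, (D,merge)→4650, (B,hash)→5700 …(+2); best=2100 via (B,nl_idx)
  {CD}: card=750; try (C,nl_idx)→2250, (D,hash)→3400, (D,nl_idx)→5250, (C,merge)→6500, (D,merge)→6850, (C,hash)→9300 …(+2); best=2250 via (C,nl_idx)
  {ABD}: card=6000; try (A,hash)→4100, (B,hash)→8600, (A,merge)→9500, (B,nl_idx)→21200, (B,merge)→22700, (A,nl)→62100 …(+1); best=4100 via (A,hash)
  {ACD}: card=7500; try (A,hash)→4400, (A,merge)→11300, (C,hash)→12200, (C,nl_idx)→22700, (C,merge)→24700, (A,nl)→77250 …(+1); best=4400 via (A,hash)
  {BCD}: card=3000; try (B,hash)→8400, (C,nl_idx)→10500, (C,hash)→11700, (B,nl_idx)→12000, (B,merge)→13500, (C,merge)→13700 …(+2); best=8400 via (B,hash)
  {ABCD}: card=30000; try (A,hash)→12800, (B,hash)→17300, (C,hash)→19100, (A,merge)→48200, (C,nl_idx)→88100, (C,merge)→93100 …(+5); best=12800 via (A,hash)

cost=12800; order=D,C,B,A; methods=nl_idx,hash,hash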